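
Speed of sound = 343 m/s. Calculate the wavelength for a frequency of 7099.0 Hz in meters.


Given values:
  c = 343 m/s, f = 7099.0 Hz
Formula: lambda = c / f
lambda = 343 / 7099.0
lambda = 0.0483

0.0483 m


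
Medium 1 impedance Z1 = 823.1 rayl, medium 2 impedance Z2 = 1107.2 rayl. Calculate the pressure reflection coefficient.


Given values:
  Z1 = 823.1 rayl, Z2 = 1107.2 rayl
Formula: R = (Z2 - Z1) / (Z2 + Z1)
Numerator: Z2 - Z1 = 1107.2 - 823.1 = 284.1
Denominator: Z2 + Z1 = 1107.2 + 823.1 = 1930.3
R = 284.1 / 1930.3 = 0.1472

0.1472


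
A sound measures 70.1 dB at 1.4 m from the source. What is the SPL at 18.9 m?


Given values:
  SPL1 = 70.1 dB, r1 = 1.4 m, r2 = 18.9 m
Formula: SPL2 = SPL1 - 20 * log10(r2 / r1)
Compute ratio: r2 / r1 = 18.9 / 1.4 = 13.5
Compute log10: log10(13.5) = 1.130334
Compute drop: 20 * 1.130334 = 22.6067
SPL2 = 70.1 - 22.6067 = 47.49

47.49 dB


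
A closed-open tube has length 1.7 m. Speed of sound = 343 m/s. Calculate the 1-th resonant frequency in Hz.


Given values:
  Tube type: closed-open, L = 1.7 m, c = 343 m/s, n = 1
Formula: f_n = (2n - 1) * c / (4 * L)
Compute 2n - 1 = 2*1 - 1 = 1
Compute 4 * L = 4 * 1.7 = 6.8
f = 1 * 343 / 6.8
f = 50.44

50.44 Hz


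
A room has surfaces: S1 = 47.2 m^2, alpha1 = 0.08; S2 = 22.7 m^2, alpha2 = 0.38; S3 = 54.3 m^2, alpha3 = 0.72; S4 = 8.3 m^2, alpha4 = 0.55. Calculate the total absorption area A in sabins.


Given surfaces:
  Surface 1: 47.2 * 0.08 = 3.776
  Surface 2: 22.7 * 0.38 = 8.626
  Surface 3: 54.3 * 0.72 = 39.096
  Surface 4: 8.3 * 0.55 = 4.565
Formula: A = sum(Si * alpha_i)
A = 3.776 + 8.626 + 39.096 + 4.565
A = 56.06

56.06 sabins


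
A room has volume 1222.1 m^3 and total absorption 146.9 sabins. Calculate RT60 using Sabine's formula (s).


Given values:
  V = 1222.1 m^3
  A = 146.9 sabins
Formula: RT60 = 0.161 * V / A
Numerator: 0.161 * 1222.1 = 196.7581
RT60 = 196.7581 / 146.9 = 1.339

1.339 s


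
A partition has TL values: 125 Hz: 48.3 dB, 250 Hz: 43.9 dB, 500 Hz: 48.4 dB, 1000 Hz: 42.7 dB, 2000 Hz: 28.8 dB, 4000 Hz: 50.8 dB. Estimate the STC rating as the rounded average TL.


Given TL values at each frequency:
  125 Hz: 48.3 dB
  250 Hz: 43.9 dB
  500 Hz: 48.4 dB
  1000 Hz: 42.7 dB
  2000 Hz: 28.8 dB
  4000 Hz: 50.8 dB
Formula: STC ~ round(average of TL values)
Sum = 48.3 + 43.9 + 48.4 + 42.7 + 28.8 + 50.8 = 262.9
Average = 262.9 / 6 = 43.82
Rounded: 44

44


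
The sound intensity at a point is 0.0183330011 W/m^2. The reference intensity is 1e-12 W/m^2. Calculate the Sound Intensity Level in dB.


Given values:
  I = 0.0183330011 W/m^2
  I_ref = 1e-12 W/m^2
Formula: SIL = 10 * log10(I / I_ref)
Compute ratio: I / I_ref = 18333001100
Compute log10: log10(18333001100) = 10.263234
Multiply: SIL = 10 * 10.263234 = 102.63

102.63 dB


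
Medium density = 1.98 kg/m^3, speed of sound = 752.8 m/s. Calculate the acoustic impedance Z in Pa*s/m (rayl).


Given values:
  rho = 1.98 kg/m^3
  c = 752.8 m/s
Formula: Z = rho * c
Z = 1.98 * 752.8
Z = 1490.54

1490.54 rayl


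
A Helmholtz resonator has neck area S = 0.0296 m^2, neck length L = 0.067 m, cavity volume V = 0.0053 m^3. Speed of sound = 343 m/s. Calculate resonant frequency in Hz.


Given values:
  S = 0.0296 m^2, L = 0.067 m, V = 0.0053 m^3, c = 343 m/s
Formula: f = (c / (2*pi)) * sqrt(S / (V * L))
Compute V * L = 0.0053 * 0.067 = 0.0003551
Compute S / (V * L) = 0.0296 / 0.0003551 = 83.3568
Compute sqrt(83.3568) = 9.129995
Compute c / (2*pi) = 343 / 6.283185 = 54.590148
f = 54.590148 * 9.129995 = 498.41

498.41 Hz


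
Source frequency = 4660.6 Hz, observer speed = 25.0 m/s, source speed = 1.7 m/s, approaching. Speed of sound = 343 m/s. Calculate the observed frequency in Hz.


Given values:
  f_s = 4660.6 Hz, v_o = 25.0 m/s, v_s = 1.7 m/s
  Direction: approaching
Formula: f_o = f_s * (c + v_o) / (c - v_s)
Numerator: c + v_o = 343 + 25.0 = 368.0
Denominator: c - v_s = 343 - 1.7 = 341.3
f_o = 4660.6 * 368.0 / 341.3 = 5025.2

5025.2 Hz


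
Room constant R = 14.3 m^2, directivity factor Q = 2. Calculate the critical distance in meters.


Given values:
  R = 14.3 m^2, Q = 2
Formula: d_c = 0.141 * sqrt(Q * R)
Compute Q * R = 2 * 14.3 = 28.6
Compute sqrt(28.6) = 5.3479
d_c = 0.141 * 5.3479 = 0.754

0.754 m


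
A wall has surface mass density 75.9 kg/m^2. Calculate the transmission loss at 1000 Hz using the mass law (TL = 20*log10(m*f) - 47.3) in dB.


Given values:
  m = 75.9 kg/m^2, f = 1000 Hz
Formula: TL = 20 * log10(m * f) - 47.3
Compute m * f = 75.9 * 1000 = 75900.0
Compute log10(75900.0) = 4.880242
Compute 20 * 4.880242 = 97.6048
TL = 97.6048 - 47.3 = 50.3

50.3 dB


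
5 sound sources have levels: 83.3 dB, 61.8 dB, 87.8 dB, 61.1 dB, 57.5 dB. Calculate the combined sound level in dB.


Formula: L_total = 10 * log10( sum(10^(Li/10)) )
  Source 1: 10^(83.3/10) = 213796208.9502
  Source 2: 10^(61.8/10) = 1513561.2484
  Source 3: 10^(87.8/10) = 602559586.0744
  Source 4: 10^(61.1/10) = 1288249.5517
  Source 5: 10^(57.5/10) = 562341.3252
Sum of linear values = 819719947.1499
L_total = 10 * log10(819719947.1499) = 89.14

89.14 dB


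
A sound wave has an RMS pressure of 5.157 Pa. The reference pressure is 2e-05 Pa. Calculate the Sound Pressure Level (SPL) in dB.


Given values:
  p = 5.157 Pa
  p_ref = 2e-05 Pa
Formula: SPL = 20 * log10(p / p_ref)
Compute ratio: p / p_ref = 5.157 / 2e-05 = 257850
Compute log10: log10(257850) = 5.411367
Multiply: SPL = 20 * 5.411367 = 108.23

108.23 dB


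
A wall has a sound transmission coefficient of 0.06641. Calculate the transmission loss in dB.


Given values:
  tau = 0.06641
Formula: TL = 10 * log10(1 / tau)
Compute 1 / tau = 1 / 0.06641 = 15.058
Compute log10(15.058) = 1.177767
TL = 10 * 1.177767 = 11.78

11.78 dB


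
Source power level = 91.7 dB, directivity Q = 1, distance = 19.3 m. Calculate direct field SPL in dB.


Given values:
  Lw = 91.7 dB, Q = 1, r = 19.3 m
Formula: SPL = Lw + 10 * log10(Q / (4 * pi * r^2))
Compute 4 * pi * r^2 = 4 * pi * 19.3^2 = 4680.8474
Compute Q / denom = 1 / 4680.8474 = 0.00021364
Compute 10 * log10(0.00021364) = -36.7032
SPL = 91.7 + (-36.7032) = 55.0

55.0 dB


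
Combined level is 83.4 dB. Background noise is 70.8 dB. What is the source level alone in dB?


Given values:
  L_total = 83.4 dB, L_bg = 70.8 dB
Formula: L_source = 10 * log10(10^(L_total/10) - 10^(L_bg/10))
Convert to linear:
  10^(83.4/10) = 218776162.395
  10^(70.8/10) = 12022644.3462
Difference: 218776162.395 - 12022644.3462 = 206753518.0488
L_source = 10 * log10(206753518.0488) = 83.15

83.15 dB


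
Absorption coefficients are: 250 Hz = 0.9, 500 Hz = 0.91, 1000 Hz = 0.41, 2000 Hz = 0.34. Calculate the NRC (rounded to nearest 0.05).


Given values:
  a_250 = 0.9, a_500 = 0.91
  a_1000 = 0.41, a_2000 = 0.34
Formula: NRC = (a250 + a500 + a1000 + a2000) / 4
Sum = 0.9 + 0.91 + 0.41 + 0.34 = 2.56
NRC = 2.56 / 4 = 0.64
Rounded to nearest 0.05: 0.65

0.65


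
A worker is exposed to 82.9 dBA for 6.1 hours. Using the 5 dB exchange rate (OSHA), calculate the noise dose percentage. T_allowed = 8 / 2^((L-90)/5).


Given values:
  L = 82.9 dBA, T = 6.1 hours
Formula: T_allowed = 8 / 2^((L - 90) / 5)
Compute exponent: (82.9 - 90) / 5 = -1.42
Compute 2^(-1.42) = 0.373712
T_allowed = 8 / 0.373712 = 21.406859 hours
Dose = (T / T_allowed) * 100
Dose = (6.1 / 21.406859) * 100 = 28.5

28.5 %


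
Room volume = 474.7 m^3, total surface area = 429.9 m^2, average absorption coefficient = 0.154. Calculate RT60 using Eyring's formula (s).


Given values:
  V = 474.7 m^3, S = 429.9 m^2, alpha = 0.154
Formula: RT60 = 0.161 * V / (-S * ln(1 - alpha))
Compute ln(1 - 0.154) = ln(0.846) = -0.167236
Denominator: -429.9 * -0.167236 = 71.8948
Numerator: 0.161 * 474.7 = 76.4267
RT60 = 76.4267 / 71.8948 = 1.063

1.063 s


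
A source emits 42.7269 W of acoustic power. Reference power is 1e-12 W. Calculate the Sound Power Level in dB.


Given values:
  W = 42.7269 W
  W_ref = 1e-12 W
Formula: SWL = 10 * log10(W / W_ref)
Compute ratio: W / W_ref = 42726900000000
Compute log10: log10(42726900000000) = 13.630701
Multiply: SWL = 10 * 13.630701 = 136.31

136.31 dB


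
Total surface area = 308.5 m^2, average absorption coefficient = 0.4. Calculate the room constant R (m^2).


Given values:
  S = 308.5 m^2, alpha = 0.4
Formula: R = S * alpha / (1 - alpha)
Numerator: 308.5 * 0.4 = 123.4
Denominator: 1 - 0.4 = 0.6
R = 123.4 / 0.6 = 205.67

205.67 m^2


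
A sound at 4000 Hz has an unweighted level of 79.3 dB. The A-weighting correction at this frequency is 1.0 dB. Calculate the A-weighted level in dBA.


Given values:
  SPL = 79.3 dB
  A-weighting at 4000 Hz = 1.0 dB
Formula: L_A = SPL + A_weight
L_A = 79.3 + (1.0)
L_A = 80.3

80.3 dBA


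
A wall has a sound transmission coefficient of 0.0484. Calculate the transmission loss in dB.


Given values:
  tau = 0.0484
Formula: TL = 10 * log10(1 / tau)
Compute 1 / tau = 1 / 0.0484 = 20.6612
Compute log10(20.6612) = 1.315156
TL = 10 * 1.315156 = 13.15

13.15 dB


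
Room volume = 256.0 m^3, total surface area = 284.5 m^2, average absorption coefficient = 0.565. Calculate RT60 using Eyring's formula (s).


Given values:
  V = 256.0 m^3, S = 284.5 m^2, alpha = 0.565
Formula: RT60 = 0.161 * V / (-S * ln(1 - alpha))
Compute ln(1 - 0.565) = ln(0.435) = -0.832409
Denominator: -284.5 * -0.832409 = 236.8204
Numerator: 0.161 * 256.0 = 41.216
RT60 = 41.216 / 236.8204 = 0.174

0.174 s


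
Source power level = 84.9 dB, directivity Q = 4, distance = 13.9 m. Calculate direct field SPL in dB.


Given values:
  Lw = 84.9 dB, Q = 4, r = 13.9 m
Formula: SPL = Lw + 10 * log10(Q / (4 * pi * r^2))
Compute 4 * pi * r^2 = 4 * pi * 13.9^2 = 2427.9485
Compute Q / denom = 4 / 2427.9485 = 0.00164748
Compute 10 * log10(0.00164748) = -27.8318
SPL = 84.9 + (-27.8318) = 57.07

57.07 dB


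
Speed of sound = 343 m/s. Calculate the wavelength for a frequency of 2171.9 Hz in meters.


Given values:
  c = 343 m/s, f = 2171.9 Hz
Formula: lambda = c / f
lambda = 343 / 2171.9
lambda = 0.1579

0.1579 m


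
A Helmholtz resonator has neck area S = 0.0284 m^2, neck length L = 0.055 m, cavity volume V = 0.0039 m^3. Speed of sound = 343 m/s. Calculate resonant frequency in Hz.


Given values:
  S = 0.0284 m^2, L = 0.055 m, V = 0.0039 m^3, c = 343 m/s
Formula: f = (c / (2*pi)) * sqrt(S / (V * L))
Compute V * L = 0.0039 * 0.055 = 0.0002145
Compute S / (V * L) = 0.0284 / 0.0002145 = 132.4009
Compute sqrt(132.4009) = 11.506559
Compute c / (2*pi) = 343 / 6.283185 = 54.590148
f = 54.590148 * 11.506559 = 628.14

628.14 Hz


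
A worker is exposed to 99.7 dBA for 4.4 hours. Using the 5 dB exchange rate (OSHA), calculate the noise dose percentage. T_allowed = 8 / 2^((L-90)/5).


Given values:
  L = 99.7 dBA, T = 4.4 hours
Formula: T_allowed = 8 / 2^((L - 90) / 5)
Compute exponent: (99.7 - 90) / 5 = 1.94
Compute 2^(1.94) = 3.837056
T_allowed = 8 / 3.837056 = 2.084932 hours
Dose = (T / T_allowed) * 100
Dose = (4.4 / 2.084932) * 100 = 211.04

211.04 %


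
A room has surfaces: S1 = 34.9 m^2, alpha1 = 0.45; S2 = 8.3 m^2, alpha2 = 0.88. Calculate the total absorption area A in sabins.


Given surfaces:
  Surface 1: 34.9 * 0.45 = 15.705
  Surface 2: 8.3 * 0.88 = 7.304
Formula: A = sum(Si * alpha_i)
A = 15.705 + 7.304
A = 23.01

23.01 sabins


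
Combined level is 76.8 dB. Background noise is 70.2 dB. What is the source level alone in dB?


Given values:
  L_total = 76.8 dB, L_bg = 70.2 dB
Formula: L_source = 10 * log10(10^(L_total/10) - 10^(L_bg/10))
Convert to linear:
  10^(76.8/10) = 47863009.2323
  10^(70.2/10) = 10471285.4805
Difference: 47863009.2323 - 10471285.4805 = 37391723.7518
L_source = 10 * log10(37391723.7518) = 75.73

75.73 dB


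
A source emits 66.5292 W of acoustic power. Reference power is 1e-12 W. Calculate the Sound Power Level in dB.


Given values:
  W = 66.5292 W
  W_ref = 1e-12 W
Formula: SWL = 10 * log10(W / W_ref)
Compute ratio: W / W_ref = 66529200000000
Compute log10: log10(66529200000000) = 13.823012
Multiply: SWL = 10 * 13.823012 = 138.23

138.23 dB


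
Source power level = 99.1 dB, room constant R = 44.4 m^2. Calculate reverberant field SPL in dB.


Given values:
  Lw = 99.1 dB, R = 44.4 m^2
Formula: SPL = Lw + 10 * log10(4 / R)
Compute 4 / R = 4 / 44.4 = 0.09009
Compute 10 * log10(0.09009) = -10.4532
SPL = 99.1 + (-10.4532) = 88.65

88.65 dB


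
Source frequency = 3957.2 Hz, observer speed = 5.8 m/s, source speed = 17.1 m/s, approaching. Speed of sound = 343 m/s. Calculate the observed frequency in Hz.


Given values:
  f_s = 3957.2 Hz, v_o = 5.8 m/s, v_s = 17.1 m/s
  Direction: approaching
Formula: f_o = f_s * (c + v_o) / (c - v_s)
Numerator: c + v_o = 343 + 5.8 = 348.8
Denominator: c - v_s = 343 - 17.1 = 325.9
f_o = 3957.2 * 348.8 / 325.9 = 4235.26

4235.26 Hz


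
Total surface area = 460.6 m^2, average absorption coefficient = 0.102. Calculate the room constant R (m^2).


Given values:
  S = 460.6 m^2, alpha = 0.102
Formula: R = S * alpha / (1 - alpha)
Numerator: 460.6 * 0.102 = 46.9812
Denominator: 1 - 0.102 = 0.898
R = 46.9812 / 0.898 = 52.32

52.32 m^2


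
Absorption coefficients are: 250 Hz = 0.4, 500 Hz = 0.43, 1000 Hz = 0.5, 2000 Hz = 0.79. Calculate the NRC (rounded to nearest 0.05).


Given values:
  a_250 = 0.4, a_500 = 0.43
  a_1000 = 0.5, a_2000 = 0.79
Formula: NRC = (a250 + a500 + a1000 + a2000) / 4
Sum = 0.4 + 0.43 + 0.5 + 0.79 = 2.12
NRC = 2.12 / 4 = 0.53
Rounded to nearest 0.05: 0.55

0.55


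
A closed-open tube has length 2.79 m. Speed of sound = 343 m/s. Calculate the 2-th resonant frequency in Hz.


Given values:
  Tube type: closed-open, L = 2.79 m, c = 343 m/s, n = 2
Formula: f_n = (2n - 1) * c / (4 * L)
Compute 2n - 1 = 2*2 - 1 = 3
Compute 4 * L = 4 * 2.79 = 11.16
f = 3 * 343 / 11.16
f = 92.2

92.2 Hz


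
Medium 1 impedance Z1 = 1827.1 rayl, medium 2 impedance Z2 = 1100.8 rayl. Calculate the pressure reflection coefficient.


Given values:
  Z1 = 1827.1 rayl, Z2 = 1100.8 rayl
Formula: R = (Z2 - Z1) / (Z2 + Z1)
Numerator: Z2 - Z1 = 1100.8 - 1827.1 = -726.3
Denominator: Z2 + Z1 = 1100.8 + 1827.1 = 2927.9
R = -726.3 / 2927.9 = -0.2481

-0.2481


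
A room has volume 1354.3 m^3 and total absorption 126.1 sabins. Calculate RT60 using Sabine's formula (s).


Given values:
  V = 1354.3 m^3
  A = 126.1 sabins
Formula: RT60 = 0.161 * V / A
Numerator: 0.161 * 1354.3 = 218.0423
RT60 = 218.0423 / 126.1 = 1.729

1.729 s


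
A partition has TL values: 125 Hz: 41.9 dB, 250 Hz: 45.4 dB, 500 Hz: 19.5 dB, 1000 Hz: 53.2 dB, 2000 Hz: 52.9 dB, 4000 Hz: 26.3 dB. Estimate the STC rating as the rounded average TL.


Given TL values at each frequency:
  125 Hz: 41.9 dB
  250 Hz: 45.4 dB
  500 Hz: 19.5 dB
  1000 Hz: 53.2 dB
  2000 Hz: 52.9 dB
  4000 Hz: 26.3 dB
Formula: STC ~ round(average of TL values)
Sum = 41.9 + 45.4 + 19.5 + 53.2 + 52.9 + 26.3 = 239.2
Average = 239.2 / 6 = 39.87
Rounded: 40

40


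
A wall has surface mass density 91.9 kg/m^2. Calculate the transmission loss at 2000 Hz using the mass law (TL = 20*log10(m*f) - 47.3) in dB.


Given values:
  m = 91.9 kg/m^2, f = 2000 Hz
Formula: TL = 20 * log10(m * f) - 47.3
Compute m * f = 91.9 * 2000 = 183800.0
Compute log10(183800.0) = 5.264346
Compute 20 * 5.264346 = 105.2869
TL = 105.2869 - 47.3 = 57.99

57.99 dB


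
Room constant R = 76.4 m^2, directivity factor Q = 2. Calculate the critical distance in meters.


Given values:
  R = 76.4 m^2, Q = 2
Formula: d_c = 0.141 * sqrt(Q * R)
Compute Q * R = 2 * 76.4 = 152.8
Compute sqrt(152.8) = 12.3612
d_c = 0.141 * 12.3612 = 1.743

1.743 m


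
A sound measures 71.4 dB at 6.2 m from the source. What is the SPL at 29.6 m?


Given values:
  SPL1 = 71.4 dB, r1 = 6.2 m, r2 = 29.6 m
Formula: SPL2 = SPL1 - 20 * log10(r2 / r1)
Compute ratio: r2 / r1 = 29.6 / 6.2 = 4.7742
Compute log10: log10(4.7742) = 0.678901
Compute drop: 20 * 0.678901 = 13.578
SPL2 = 71.4 - 13.578 = 57.82

57.82 dB


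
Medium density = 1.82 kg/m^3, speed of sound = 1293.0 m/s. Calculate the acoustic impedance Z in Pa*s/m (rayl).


Given values:
  rho = 1.82 kg/m^3
  c = 1293.0 m/s
Formula: Z = rho * c
Z = 1.82 * 1293.0
Z = 2353.26

2353.26 rayl


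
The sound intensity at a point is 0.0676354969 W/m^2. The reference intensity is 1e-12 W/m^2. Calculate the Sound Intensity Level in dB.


Given values:
  I = 0.0676354969 W/m^2
  I_ref = 1e-12 W/m^2
Formula: SIL = 10 * log10(I / I_ref)
Compute ratio: I / I_ref = 67635496900
Compute log10: log10(67635496900) = 10.830175
Multiply: SIL = 10 * 10.830175 = 108.3

108.3 dB


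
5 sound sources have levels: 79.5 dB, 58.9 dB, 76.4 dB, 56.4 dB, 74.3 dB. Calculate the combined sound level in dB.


Formula: L_total = 10 * log10( sum(10^(Li/10)) )
  Source 1: 10^(79.5/10) = 89125093.8134
  Source 2: 10^(58.9/10) = 776247.1166
  Source 3: 10^(76.4/10) = 43651583.224
  Source 4: 10^(56.4/10) = 436515.8322
  Source 5: 10^(74.3/10) = 26915348.0393
Sum of linear values = 160904788.0255
L_total = 10 * log10(160904788.0255) = 82.07

82.07 dB


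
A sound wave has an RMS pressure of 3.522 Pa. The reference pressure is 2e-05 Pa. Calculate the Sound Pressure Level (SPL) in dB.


Given values:
  p = 3.522 Pa
  p_ref = 2e-05 Pa
Formula: SPL = 20 * log10(p / p_ref)
Compute ratio: p / p_ref = 3.522 / 2e-05 = 176100
Compute log10: log10(176100) = 5.245759
Multiply: SPL = 20 * 5.245759 = 104.92

104.92 dB


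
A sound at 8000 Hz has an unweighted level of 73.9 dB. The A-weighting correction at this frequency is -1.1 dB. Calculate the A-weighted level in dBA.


Given values:
  SPL = 73.9 dB
  A-weighting at 8000 Hz = -1.1 dB
Formula: L_A = SPL + A_weight
L_A = 73.9 + (-1.1)
L_A = 72.8

72.8 dBA


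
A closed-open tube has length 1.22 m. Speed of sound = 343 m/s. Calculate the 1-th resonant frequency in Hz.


Given values:
  Tube type: closed-open, L = 1.22 m, c = 343 m/s, n = 1
Formula: f_n = (2n - 1) * c / (4 * L)
Compute 2n - 1 = 2*1 - 1 = 1
Compute 4 * L = 4 * 1.22 = 4.88
f = 1 * 343 / 4.88
f = 70.29

70.29 Hz


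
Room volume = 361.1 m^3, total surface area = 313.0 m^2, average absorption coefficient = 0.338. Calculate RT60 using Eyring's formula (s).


Given values:
  V = 361.1 m^3, S = 313.0 m^2, alpha = 0.338
Formula: RT60 = 0.161 * V / (-S * ln(1 - alpha))
Compute ln(1 - 0.338) = ln(0.662) = -0.41249
Denominator: -313.0 * -0.41249 = 129.1094
Numerator: 0.161 * 361.1 = 58.1371
RT60 = 58.1371 / 129.1094 = 0.45

0.45 s


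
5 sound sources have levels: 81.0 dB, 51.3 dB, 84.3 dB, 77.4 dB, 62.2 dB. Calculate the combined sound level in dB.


Formula: L_total = 10 * log10( sum(10^(Li/10)) )
  Source 1: 10^(81.0/10) = 125892541.1794
  Source 2: 10^(51.3/10) = 134896.2883
  Source 3: 10^(84.3/10) = 269153480.3927
  Source 4: 10^(77.4/10) = 54954087.3858
  Source 5: 10^(62.2/10) = 1659586.9074
Sum of linear values = 451794592.1536
L_total = 10 * log10(451794592.1536) = 86.55

86.55 dB


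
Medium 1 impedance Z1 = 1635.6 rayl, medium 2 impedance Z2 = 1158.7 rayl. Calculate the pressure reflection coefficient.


Given values:
  Z1 = 1635.6 rayl, Z2 = 1158.7 rayl
Formula: R = (Z2 - Z1) / (Z2 + Z1)
Numerator: Z2 - Z1 = 1158.7 - 1635.6 = -476.9
Denominator: Z2 + Z1 = 1158.7 + 1635.6 = 2794.3
R = -476.9 / 2794.3 = -0.1707

-0.1707


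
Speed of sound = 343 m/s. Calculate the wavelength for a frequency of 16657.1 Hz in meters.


Given values:
  c = 343 m/s, f = 16657.1 Hz
Formula: lambda = c / f
lambda = 343 / 16657.1
lambda = 0.0206

0.0206 m


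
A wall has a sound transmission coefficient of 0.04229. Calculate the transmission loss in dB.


Given values:
  tau = 0.04229
Formula: TL = 10 * log10(1 / tau)
Compute 1 / tau = 1 / 0.04229 = 23.6463
Compute log10(23.6463) = 1.373763
TL = 10 * 1.373763 = 13.74

13.74 dB


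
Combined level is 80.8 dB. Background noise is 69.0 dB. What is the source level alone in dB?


Given values:
  L_total = 80.8 dB, L_bg = 69.0 dB
Formula: L_source = 10 * log10(10^(L_total/10) - 10^(L_bg/10))
Convert to linear:
  10^(80.8/10) = 120226443.4617
  10^(69.0/10) = 7943282.3472
Difference: 120226443.4617 - 7943282.3472 = 112283161.1145
L_source = 10 * log10(112283161.1145) = 80.5

80.5 dB


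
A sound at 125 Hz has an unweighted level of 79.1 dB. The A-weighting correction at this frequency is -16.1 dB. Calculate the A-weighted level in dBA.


Given values:
  SPL = 79.1 dB
  A-weighting at 125 Hz = -16.1 dB
Formula: L_A = SPL + A_weight
L_A = 79.1 + (-16.1)
L_A = 63.0

63.0 dBA


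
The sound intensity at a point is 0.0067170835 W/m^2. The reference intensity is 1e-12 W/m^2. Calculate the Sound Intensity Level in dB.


Given values:
  I = 0.0067170835 W/m^2
  I_ref = 1e-12 W/m^2
Formula: SIL = 10 * log10(I / I_ref)
Compute ratio: I / I_ref = 6717083500
Compute log10: log10(6717083500) = 9.827181
Multiply: SIL = 10 * 9.827181 = 98.27

98.27 dB


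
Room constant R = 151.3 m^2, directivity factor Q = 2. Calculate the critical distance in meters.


Given values:
  R = 151.3 m^2, Q = 2
Formula: d_c = 0.141 * sqrt(Q * R)
Compute Q * R = 2 * 151.3 = 302.6
Compute sqrt(302.6) = 17.3954
d_c = 0.141 * 17.3954 = 2.453

2.453 m


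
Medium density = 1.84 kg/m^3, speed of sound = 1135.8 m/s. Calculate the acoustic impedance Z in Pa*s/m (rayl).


Given values:
  rho = 1.84 kg/m^3
  c = 1135.8 m/s
Formula: Z = rho * c
Z = 1.84 * 1135.8
Z = 2089.87

2089.87 rayl


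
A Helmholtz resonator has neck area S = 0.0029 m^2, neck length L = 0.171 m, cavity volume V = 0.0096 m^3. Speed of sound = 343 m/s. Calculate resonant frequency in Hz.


Given values:
  S = 0.0029 m^2, L = 0.171 m, V = 0.0096 m^3, c = 343 m/s
Formula: f = (c / (2*pi)) * sqrt(S / (V * L))
Compute V * L = 0.0096 * 0.171 = 0.0016416
Compute S / (V * L) = 0.0029 / 0.0016416 = 1.7666
Compute sqrt(1.7666) = 1.329135
Compute c / (2*pi) = 343 / 6.283185 = 54.590148
f = 54.590148 * 1.329135 = 72.56

72.56 Hz


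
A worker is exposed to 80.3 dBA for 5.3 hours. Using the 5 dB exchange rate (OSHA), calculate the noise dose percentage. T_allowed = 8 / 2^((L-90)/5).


Given values:
  L = 80.3 dBA, T = 5.3 hours
Formula: T_allowed = 8 / 2^((L - 90) / 5)
Compute exponent: (80.3 - 90) / 5 = -1.94
Compute 2^(-1.94) = 0.260616
T_allowed = 8 / 0.260616 = 30.696504 hours
Dose = (T / T_allowed) * 100
Dose = (5.3 / 30.696504) * 100 = 17.27

17.27 %


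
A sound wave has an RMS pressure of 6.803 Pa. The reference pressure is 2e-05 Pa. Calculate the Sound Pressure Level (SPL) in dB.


Given values:
  p = 6.803 Pa
  p_ref = 2e-05 Pa
Formula: SPL = 20 * log10(p / p_ref)
Compute ratio: p / p_ref = 6.803 / 2e-05 = 340150
Compute log10: log10(340150) = 5.53167
Multiply: SPL = 20 * 5.53167 = 110.63

110.63 dB


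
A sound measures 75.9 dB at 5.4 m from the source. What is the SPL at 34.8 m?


Given values:
  SPL1 = 75.9 dB, r1 = 5.4 m, r2 = 34.8 m
Formula: SPL2 = SPL1 - 20 * log10(r2 / r1)
Compute ratio: r2 / r1 = 34.8 / 5.4 = 6.4444
Compute log10: log10(6.4444) = 0.809182
Compute drop: 20 * 0.809182 = 16.1836
SPL2 = 75.9 - 16.1836 = 59.72

59.72 dB


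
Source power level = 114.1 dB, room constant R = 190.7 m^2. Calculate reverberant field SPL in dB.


Given values:
  Lw = 114.1 dB, R = 190.7 m^2
Formula: SPL = Lw + 10 * log10(4 / R)
Compute 4 / R = 4 / 190.7 = 0.020975
Compute 10 * log10(0.020975) = -16.783
SPL = 114.1 + (-16.783) = 97.32

97.32 dB


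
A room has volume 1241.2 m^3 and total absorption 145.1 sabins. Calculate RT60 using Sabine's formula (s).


Given values:
  V = 1241.2 m^3
  A = 145.1 sabins
Formula: RT60 = 0.161 * V / A
Numerator: 0.161 * 1241.2 = 199.8332
RT60 = 199.8332 / 145.1 = 1.377

1.377 s


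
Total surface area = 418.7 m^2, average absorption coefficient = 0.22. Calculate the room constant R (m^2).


Given values:
  S = 418.7 m^2, alpha = 0.22
Formula: R = S * alpha / (1 - alpha)
Numerator: 418.7 * 0.22 = 92.114
Denominator: 1 - 0.22 = 0.78
R = 92.114 / 0.78 = 118.09

118.09 m^2


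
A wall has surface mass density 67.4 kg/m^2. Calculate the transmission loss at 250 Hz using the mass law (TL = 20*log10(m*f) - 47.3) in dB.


Given values:
  m = 67.4 kg/m^2, f = 250 Hz
Formula: TL = 20 * log10(m * f) - 47.3
Compute m * f = 67.4 * 250 = 16850.0
Compute log10(16850.0) = 4.2266
Compute 20 * 4.2266 = 84.532
TL = 84.532 - 47.3 = 37.23

37.23 dB


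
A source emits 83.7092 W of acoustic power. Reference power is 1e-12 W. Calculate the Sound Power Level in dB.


Given values:
  W = 83.7092 W
  W_ref = 1e-12 W
Formula: SWL = 10 * log10(W / W_ref)
Compute ratio: W / W_ref = 83709200000000
Compute log10: log10(83709200000000) = 13.922773
Multiply: SWL = 10 * 13.922773 = 139.23

139.23 dB


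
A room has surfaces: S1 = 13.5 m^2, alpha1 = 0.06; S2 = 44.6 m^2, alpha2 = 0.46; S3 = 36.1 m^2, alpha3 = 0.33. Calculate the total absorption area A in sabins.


Given surfaces:
  Surface 1: 13.5 * 0.06 = 0.81
  Surface 2: 44.6 * 0.46 = 20.516
  Surface 3: 36.1 * 0.33 = 11.913
Formula: A = sum(Si * alpha_i)
A = 0.81 + 20.516 + 11.913
A = 33.24

33.24 sabins


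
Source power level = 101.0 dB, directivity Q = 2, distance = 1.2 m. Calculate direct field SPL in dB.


Given values:
  Lw = 101.0 dB, Q = 2, r = 1.2 m
Formula: SPL = Lw + 10 * log10(Q / (4 * pi * r^2))
Compute 4 * pi * r^2 = 4 * pi * 1.2^2 = 18.0956
Compute Q / denom = 2 / 18.0956 = 0.11052411
Compute 10 * log10(0.11052411) = -9.5654
SPL = 101.0 + (-9.5654) = 91.43

91.43 dB


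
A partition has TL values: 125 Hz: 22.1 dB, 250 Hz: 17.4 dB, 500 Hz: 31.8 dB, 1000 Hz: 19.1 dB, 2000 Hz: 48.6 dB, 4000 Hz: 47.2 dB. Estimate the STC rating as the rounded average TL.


Given TL values at each frequency:
  125 Hz: 22.1 dB
  250 Hz: 17.4 dB
  500 Hz: 31.8 dB
  1000 Hz: 19.1 dB
  2000 Hz: 48.6 dB
  4000 Hz: 47.2 dB
Formula: STC ~ round(average of TL values)
Sum = 22.1 + 17.4 + 31.8 + 19.1 + 48.6 + 47.2 = 186.2
Average = 186.2 / 6 = 31.03
Rounded: 31

31


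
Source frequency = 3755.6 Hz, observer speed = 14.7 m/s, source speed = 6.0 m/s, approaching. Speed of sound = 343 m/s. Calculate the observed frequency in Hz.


Given values:
  f_s = 3755.6 Hz, v_o = 14.7 m/s, v_s = 6.0 m/s
  Direction: approaching
Formula: f_o = f_s * (c + v_o) / (c - v_s)
Numerator: c + v_o = 343 + 14.7 = 357.7
Denominator: c - v_s = 343 - 6.0 = 337.0
f_o = 3755.6 * 357.7 / 337.0 = 3986.29

3986.29 Hz


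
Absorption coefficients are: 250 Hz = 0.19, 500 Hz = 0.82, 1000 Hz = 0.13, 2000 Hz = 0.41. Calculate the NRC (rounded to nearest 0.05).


Given values:
  a_250 = 0.19, a_500 = 0.82
  a_1000 = 0.13, a_2000 = 0.41
Formula: NRC = (a250 + a500 + a1000 + a2000) / 4
Sum = 0.19 + 0.82 + 0.13 + 0.41 = 1.55
NRC = 1.55 / 4 = 0.3875
Rounded to nearest 0.05: 0.4

0.4


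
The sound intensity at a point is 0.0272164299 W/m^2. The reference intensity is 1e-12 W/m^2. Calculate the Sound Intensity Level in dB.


Given values:
  I = 0.0272164299 W/m^2
  I_ref = 1e-12 W/m^2
Formula: SIL = 10 * log10(I / I_ref)
Compute ratio: I / I_ref = 27216429900
Compute log10: log10(27216429900) = 10.434831
Multiply: SIL = 10 * 10.434831 = 104.35

104.35 dB


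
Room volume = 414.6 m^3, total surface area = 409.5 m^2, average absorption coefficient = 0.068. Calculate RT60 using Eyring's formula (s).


Given values:
  V = 414.6 m^3, S = 409.5 m^2, alpha = 0.068
Formula: RT60 = 0.161 * V / (-S * ln(1 - alpha))
Compute ln(1 - 0.068) = ln(0.932) = -0.070422
Denominator: -409.5 * -0.070422 = 28.8378
Numerator: 0.161 * 414.6 = 66.7506
RT60 = 66.7506 / 28.8378 = 2.315

2.315 s


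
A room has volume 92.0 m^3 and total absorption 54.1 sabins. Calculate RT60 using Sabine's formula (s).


Given values:
  V = 92.0 m^3
  A = 54.1 sabins
Formula: RT60 = 0.161 * V / A
Numerator: 0.161 * 92.0 = 14.812
RT60 = 14.812 / 54.1 = 0.274

0.274 s


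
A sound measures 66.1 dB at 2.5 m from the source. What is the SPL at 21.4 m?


Given values:
  SPL1 = 66.1 dB, r1 = 2.5 m, r2 = 21.4 m
Formula: SPL2 = SPL1 - 20 * log10(r2 / r1)
Compute ratio: r2 / r1 = 21.4 / 2.5 = 8.56
Compute log10: log10(8.56) = 0.932474
Compute drop: 20 * 0.932474 = 18.6495
SPL2 = 66.1 - 18.6495 = 47.45

47.45 dB


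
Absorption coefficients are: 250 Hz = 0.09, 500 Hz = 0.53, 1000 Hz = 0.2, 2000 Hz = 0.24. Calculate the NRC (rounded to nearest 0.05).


Given values:
  a_250 = 0.09, a_500 = 0.53
  a_1000 = 0.2, a_2000 = 0.24
Formula: NRC = (a250 + a500 + a1000 + a2000) / 4
Sum = 0.09 + 0.53 + 0.2 + 0.24 = 1.06
NRC = 1.06 / 4 = 0.265
Rounded to nearest 0.05: 0.25

0.25


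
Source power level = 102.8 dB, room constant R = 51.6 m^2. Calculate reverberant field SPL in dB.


Given values:
  Lw = 102.8 dB, R = 51.6 m^2
Formula: SPL = Lw + 10 * log10(4 / R)
Compute 4 / R = 4 / 51.6 = 0.077519
Compute 10 * log10(0.077519) = -11.1059
SPL = 102.8 + (-11.1059) = 91.69

91.69 dB


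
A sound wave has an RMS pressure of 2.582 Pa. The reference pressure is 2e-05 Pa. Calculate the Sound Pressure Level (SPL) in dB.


Given values:
  p = 2.582 Pa
  p_ref = 2e-05 Pa
Formula: SPL = 20 * log10(p / p_ref)
Compute ratio: p / p_ref = 2.582 / 2e-05 = 129100
Compute log10: log10(129100) = 5.110926
Multiply: SPL = 20 * 5.110926 = 102.22

102.22 dB


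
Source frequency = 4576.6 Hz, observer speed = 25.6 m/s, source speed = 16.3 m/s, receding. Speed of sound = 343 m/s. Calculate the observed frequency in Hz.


Given values:
  f_s = 4576.6 Hz, v_o = 25.6 m/s, v_s = 16.3 m/s
  Direction: receding
Formula: f_o = f_s * (c - v_o) / (c + v_s)
Numerator: c - v_o = 343 - 25.6 = 317.4
Denominator: c + v_s = 343 + 16.3 = 359.3
f_o = 4576.6 * 317.4 / 359.3 = 4042.9

4042.9 Hz


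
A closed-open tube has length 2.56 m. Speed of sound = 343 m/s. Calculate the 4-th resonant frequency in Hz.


Given values:
  Tube type: closed-open, L = 2.56 m, c = 343 m/s, n = 4
Formula: f_n = (2n - 1) * c / (4 * L)
Compute 2n - 1 = 2*4 - 1 = 7
Compute 4 * L = 4 * 2.56 = 10.24
f = 7 * 343 / 10.24
f = 234.47

234.47 Hz


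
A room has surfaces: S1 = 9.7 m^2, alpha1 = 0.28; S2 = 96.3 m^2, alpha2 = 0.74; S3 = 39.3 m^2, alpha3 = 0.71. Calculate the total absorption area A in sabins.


Given surfaces:
  Surface 1: 9.7 * 0.28 = 2.716
  Surface 2: 96.3 * 0.74 = 71.262
  Surface 3: 39.3 * 0.71 = 27.903
Formula: A = sum(Si * alpha_i)
A = 2.716 + 71.262 + 27.903
A = 101.88

101.88 sabins


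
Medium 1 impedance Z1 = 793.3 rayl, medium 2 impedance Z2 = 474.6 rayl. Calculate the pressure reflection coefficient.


Given values:
  Z1 = 793.3 rayl, Z2 = 474.6 rayl
Formula: R = (Z2 - Z1) / (Z2 + Z1)
Numerator: Z2 - Z1 = 474.6 - 793.3 = -318.7
Denominator: Z2 + Z1 = 474.6 + 793.3 = 1267.9
R = -318.7 / 1267.9 = -0.2514

-0.2514


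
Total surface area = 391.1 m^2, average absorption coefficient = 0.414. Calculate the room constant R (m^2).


Given values:
  S = 391.1 m^2, alpha = 0.414
Formula: R = S * alpha / (1 - alpha)
Numerator: 391.1 * 0.414 = 161.9154
Denominator: 1 - 0.414 = 0.586
R = 161.9154 / 0.586 = 276.31

276.31 m^2


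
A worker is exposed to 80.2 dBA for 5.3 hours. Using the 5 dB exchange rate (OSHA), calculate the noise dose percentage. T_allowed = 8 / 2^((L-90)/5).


Given values:
  L = 80.2 dBA, T = 5.3 hours
Formula: T_allowed = 8 / 2^((L - 90) / 5)
Compute exponent: (80.2 - 90) / 5 = -1.96
Compute 2^(-1.96) = 0.257028
T_allowed = 8 / 0.257028 = 31.125014 hours
Dose = (T / T_allowed) * 100
Dose = (5.3 / 31.125014) * 100 = 17.03

17.03 %


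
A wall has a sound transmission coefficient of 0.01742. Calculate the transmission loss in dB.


Given values:
  tau = 0.01742
Formula: TL = 10 * log10(1 / tau)
Compute 1 / tau = 1 / 0.01742 = 57.4053
Compute log10(57.4053) = 1.758952
TL = 10 * 1.758952 = 17.59

17.59 dB


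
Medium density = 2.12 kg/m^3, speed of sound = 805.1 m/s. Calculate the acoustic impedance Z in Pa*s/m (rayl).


Given values:
  rho = 2.12 kg/m^3
  c = 805.1 m/s
Formula: Z = rho * c
Z = 2.12 * 805.1
Z = 1706.81

1706.81 rayl


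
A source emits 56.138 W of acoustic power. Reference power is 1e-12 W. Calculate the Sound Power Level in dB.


Given values:
  W = 56.138 W
  W_ref = 1e-12 W
Formula: SWL = 10 * log10(W / W_ref)
Compute ratio: W / W_ref = 56138000000000
Compute log10: log10(56138000000000) = 13.749257
Multiply: SWL = 10 * 13.749257 = 137.49

137.49 dB


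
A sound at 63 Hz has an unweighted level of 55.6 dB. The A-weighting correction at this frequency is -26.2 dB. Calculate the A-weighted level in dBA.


Given values:
  SPL = 55.6 dB
  A-weighting at 63 Hz = -26.2 dB
Formula: L_A = SPL + A_weight
L_A = 55.6 + (-26.2)
L_A = 29.4

29.4 dBA


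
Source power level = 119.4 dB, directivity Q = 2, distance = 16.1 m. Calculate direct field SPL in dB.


Given values:
  Lw = 119.4 dB, Q = 2, r = 16.1 m
Formula: SPL = Lw + 10 * log10(Q / (4 * pi * r^2))
Compute 4 * pi * r^2 = 4 * pi * 16.1^2 = 3257.3289
Compute Q / denom = 2 / 3257.3289 = 0.000614
Compute 10 * log10(0.000614) = -32.1183
SPL = 119.4 + (-32.1183) = 87.28

87.28 dB


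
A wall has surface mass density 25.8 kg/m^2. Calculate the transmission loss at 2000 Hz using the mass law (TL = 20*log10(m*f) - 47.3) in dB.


Given values:
  m = 25.8 kg/m^2, f = 2000 Hz
Formula: TL = 20 * log10(m * f) - 47.3
Compute m * f = 25.8 * 2000 = 51600.0
Compute log10(51600.0) = 4.71265
Compute 20 * 4.71265 = 94.253
TL = 94.253 - 47.3 = 46.95

46.95 dB


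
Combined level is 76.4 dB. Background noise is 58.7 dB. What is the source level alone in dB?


Given values:
  L_total = 76.4 dB, L_bg = 58.7 dB
Formula: L_source = 10 * log10(10^(L_total/10) - 10^(L_bg/10))
Convert to linear:
  10^(76.4/10) = 43651583.224
  10^(58.7/10) = 741310.2413
Difference: 43651583.224 - 741310.2413 = 42910272.9827
L_source = 10 * log10(42910272.9827) = 76.33

76.33 dB


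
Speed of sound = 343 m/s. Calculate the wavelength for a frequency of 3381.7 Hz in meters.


Given values:
  c = 343 m/s, f = 3381.7 Hz
Formula: lambda = c / f
lambda = 343 / 3381.7
lambda = 0.1014

0.1014 m


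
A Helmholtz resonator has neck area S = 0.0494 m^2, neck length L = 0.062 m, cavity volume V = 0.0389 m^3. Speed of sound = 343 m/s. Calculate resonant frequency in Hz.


Given values:
  S = 0.0494 m^2, L = 0.062 m, V = 0.0389 m^3, c = 343 m/s
Formula: f = (c / (2*pi)) * sqrt(S / (V * L))
Compute V * L = 0.0389 * 0.062 = 0.0024118
Compute S / (V * L) = 0.0494 / 0.0024118 = 20.4826
Compute sqrt(20.4826) = 4.525771
Compute c / (2*pi) = 343 / 6.283185 = 54.590148
f = 54.590148 * 4.525771 = 247.06

247.06 Hz


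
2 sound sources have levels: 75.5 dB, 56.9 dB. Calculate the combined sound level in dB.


Formula: L_total = 10 * log10( sum(10^(Li/10)) )
  Source 1: 10^(75.5/10) = 35481338.9234
  Source 2: 10^(56.9/10) = 489778.8194
Sum of linear values = 35971117.7428
L_total = 10 * log10(35971117.7428) = 75.56

75.56 dB


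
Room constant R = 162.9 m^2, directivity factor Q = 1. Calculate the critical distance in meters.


Given values:
  R = 162.9 m^2, Q = 1
Formula: d_c = 0.141 * sqrt(Q * R)
Compute Q * R = 1 * 162.9 = 162.9
Compute sqrt(162.9) = 12.7632
d_c = 0.141 * 12.7632 = 1.8

1.8 m


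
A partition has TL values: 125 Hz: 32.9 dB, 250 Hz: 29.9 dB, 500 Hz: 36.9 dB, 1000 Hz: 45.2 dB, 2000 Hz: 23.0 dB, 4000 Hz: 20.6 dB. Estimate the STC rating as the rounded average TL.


Given TL values at each frequency:
  125 Hz: 32.9 dB
  250 Hz: 29.9 dB
  500 Hz: 36.9 dB
  1000 Hz: 45.2 dB
  2000 Hz: 23.0 dB
  4000 Hz: 20.6 dB
Formula: STC ~ round(average of TL values)
Sum = 32.9 + 29.9 + 36.9 + 45.2 + 23.0 + 20.6 = 188.5
Average = 188.5 / 6 = 31.42
Rounded: 31

31


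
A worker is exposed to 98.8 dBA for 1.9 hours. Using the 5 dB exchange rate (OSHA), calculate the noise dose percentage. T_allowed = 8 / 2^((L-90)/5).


Given values:
  L = 98.8 dBA, T = 1.9 hours
Formula: T_allowed = 8 / 2^((L - 90) / 5)
Compute exponent: (98.8 - 90) / 5 = 1.76
Compute 2^(1.76) = 3.386981
T_allowed = 8 / 3.386981 = 2.361985 hours
Dose = (T / T_allowed) * 100
Dose = (1.9 / 2.361985) * 100 = 80.44

80.44 %


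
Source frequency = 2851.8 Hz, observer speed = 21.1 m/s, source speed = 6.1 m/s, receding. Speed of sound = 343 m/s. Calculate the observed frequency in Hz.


Given values:
  f_s = 2851.8 Hz, v_o = 21.1 m/s, v_s = 6.1 m/s
  Direction: receding
Formula: f_o = f_s * (c - v_o) / (c + v_s)
Numerator: c - v_o = 343 - 21.1 = 321.9
Denominator: c + v_s = 343 + 6.1 = 349.1
f_o = 2851.8 * 321.9 / 349.1 = 2629.6

2629.6 Hz


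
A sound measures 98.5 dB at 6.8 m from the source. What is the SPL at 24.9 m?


Given values:
  SPL1 = 98.5 dB, r1 = 6.8 m, r2 = 24.9 m
Formula: SPL2 = SPL1 - 20 * log10(r2 / r1)
Compute ratio: r2 / r1 = 24.9 / 6.8 = 3.6618
Compute log10: log10(3.6618) = 0.563695
Compute drop: 20 * 0.563695 = 11.2739
SPL2 = 98.5 - 11.2739 = 87.23

87.23 dB


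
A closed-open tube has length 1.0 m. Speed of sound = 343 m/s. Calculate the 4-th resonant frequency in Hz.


Given values:
  Tube type: closed-open, L = 1.0 m, c = 343 m/s, n = 4
Formula: f_n = (2n - 1) * c / (4 * L)
Compute 2n - 1 = 2*4 - 1 = 7
Compute 4 * L = 4 * 1.0 = 4.0
f = 7 * 343 / 4.0
f = 600.25

600.25 Hz


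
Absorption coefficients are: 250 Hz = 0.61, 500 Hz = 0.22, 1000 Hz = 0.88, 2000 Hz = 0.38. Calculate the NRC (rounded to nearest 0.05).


Given values:
  a_250 = 0.61, a_500 = 0.22
  a_1000 = 0.88, a_2000 = 0.38
Formula: NRC = (a250 + a500 + a1000 + a2000) / 4
Sum = 0.61 + 0.22 + 0.88 + 0.38 = 2.09
NRC = 2.09 / 4 = 0.5225
Rounded to nearest 0.05: 0.5

0.5


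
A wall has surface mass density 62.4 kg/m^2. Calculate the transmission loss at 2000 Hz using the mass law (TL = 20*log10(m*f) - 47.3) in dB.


Given values:
  m = 62.4 kg/m^2, f = 2000 Hz
Formula: TL = 20 * log10(m * f) - 47.3
Compute m * f = 62.4 * 2000 = 124800.0
Compute log10(124800.0) = 5.096215
Compute 20 * 5.096215 = 101.9243
TL = 101.9243 - 47.3 = 54.62

54.62 dB


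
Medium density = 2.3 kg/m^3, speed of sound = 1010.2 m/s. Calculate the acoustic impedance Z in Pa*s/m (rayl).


Given values:
  rho = 2.3 kg/m^3
  c = 1010.2 m/s
Formula: Z = rho * c
Z = 2.3 * 1010.2
Z = 2323.46

2323.46 rayl


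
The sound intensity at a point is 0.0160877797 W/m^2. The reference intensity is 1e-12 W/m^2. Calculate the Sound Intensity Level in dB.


Given values:
  I = 0.0160877797 W/m^2
  I_ref = 1e-12 W/m^2
Formula: SIL = 10 * log10(I / I_ref)
Compute ratio: I / I_ref = 16087779700
Compute log10: log10(16087779700) = 10.206496
Multiply: SIL = 10 * 10.206496 = 102.06

102.06 dB


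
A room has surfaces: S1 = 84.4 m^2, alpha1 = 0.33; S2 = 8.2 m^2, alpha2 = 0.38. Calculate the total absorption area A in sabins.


Given surfaces:
  Surface 1: 84.4 * 0.33 = 27.852
  Surface 2: 8.2 * 0.38 = 3.116
Formula: A = sum(Si * alpha_i)
A = 27.852 + 3.116
A = 30.97

30.97 sabins


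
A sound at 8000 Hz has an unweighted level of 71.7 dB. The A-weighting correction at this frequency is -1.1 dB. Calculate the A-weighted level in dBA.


Given values:
  SPL = 71.7 dB
  A-weighting at 8000 Hz = -1.1 dB
Formula: L_A = SPL + A_weight
L_A = 71.7 + (-1.1)
L_A = 70.6

70.6 dBA


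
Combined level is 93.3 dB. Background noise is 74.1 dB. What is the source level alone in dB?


Given values:
  L_total = 93.3 dB, L_bg = 74.1 dB
Formula: L_source = 10 * log10(10^(L_total/10) - 10^(L_bg/10))
Convert to linear:
  10^(93.3/10) = 2137962089.5022
  10^(74.1/10) = 25703957.8277
Difference: 2137962089.5022 - 25703957.8277 = 2112258131.6745
L_source = 10 * log10(2112258131.6745) = 93.25

93.25 dB


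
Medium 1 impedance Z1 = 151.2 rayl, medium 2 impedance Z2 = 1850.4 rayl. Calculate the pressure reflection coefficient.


Given values:
  Z1 = 151.2 rayl, Z2 = 1850.4 rayl
Formula: R = (Z2 - Z1) / (Z2 + Z1)
Numerator: Z2 - Z1 = 1850.4 - 151.2 = 1699.2
Denominator: Z2 + Z1 = 1850.4 + 151.2 = 2001.6
R = 1699.2 / 2001.6 = 0.8489

0.8489


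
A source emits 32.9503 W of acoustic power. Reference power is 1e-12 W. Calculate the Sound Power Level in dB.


Given values:
  W = 32.9503 W
  W_ref = 1e-12 W
Formula: SWL = 10 * log10(W / W_ref)
Compute ratio: W / W_ref = 32950300000000
Compute log10: log10(32950300000000) = 13.517859
Multiply: SWL = 10 * 13.517859 = 135.18

135.18 dB
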